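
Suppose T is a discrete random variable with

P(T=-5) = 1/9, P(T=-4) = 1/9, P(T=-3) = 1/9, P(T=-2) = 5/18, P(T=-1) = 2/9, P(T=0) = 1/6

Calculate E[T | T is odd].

-2.5

P(T is odd) = 1/9 + 1/9 + 2/9 = 4/9.
E[T | T is odd] = [(-5)·1/9 + (-3)·1/9 + (-1)·2/9] / (4/9)
 = -10/9 / (4/9)
 = -5/2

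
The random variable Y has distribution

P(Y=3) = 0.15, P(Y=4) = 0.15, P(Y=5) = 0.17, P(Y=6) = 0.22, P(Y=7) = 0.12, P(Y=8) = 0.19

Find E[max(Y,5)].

6.03

E[max(Y,5)] = Σ max(y,5)·P(Y=y)
 = 5·0.15 + 5·0.15 + 5·0.17 + 6·0.22 + 7·0.12 + 8·0.19
 = 0.75 + 0.75 + 0.85 + 1.32 + 0.84 + 1.52
 = 6.03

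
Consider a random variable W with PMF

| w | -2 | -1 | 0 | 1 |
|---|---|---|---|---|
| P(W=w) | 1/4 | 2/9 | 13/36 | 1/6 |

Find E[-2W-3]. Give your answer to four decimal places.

-1.8889

E[-2W-3] = Σ (-2w-3)·P(W=w)
 = 1·1/4 + (-1)·2/9 + (-3)·13/36 + (-5)·1/6
 = 1/4 + (-2/9) + (-13/12) + (-5/6)
 = -17/9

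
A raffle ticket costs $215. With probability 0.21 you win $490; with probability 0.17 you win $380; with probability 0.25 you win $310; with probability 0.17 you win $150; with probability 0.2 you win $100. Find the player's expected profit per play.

E[payout] = 490·0.21 + 380·0.17 + 310·0.25 + 150·0.17 + 100·0.2
 = 102.9 + 64.6 + 77.5 + 25.5 + 20
 = 290.5
Net = 290.5 - 215 = 75.5

75.5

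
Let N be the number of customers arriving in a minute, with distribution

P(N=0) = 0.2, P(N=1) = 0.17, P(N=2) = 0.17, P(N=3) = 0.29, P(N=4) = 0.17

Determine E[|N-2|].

E[|N-2|] = Σ |n-2|·P(N=n)
 = 2·0.2 + 1·0.17 + 0·0.17 + 1·0.29 + 2·0.17
 = 0.4 + 0.17 + 0 + 0.29 + 0.34
 = 1.2

1.2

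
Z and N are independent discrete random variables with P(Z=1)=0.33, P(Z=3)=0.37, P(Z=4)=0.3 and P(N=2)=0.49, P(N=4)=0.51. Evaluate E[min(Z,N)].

2.1647

E[min(Z,N)] = Σ_z Σ_n min(z,n) · P(Z=z)P(N=n)
 = 1·0.1617 + 1·0.1683 + 2·0.1813 + 3·0.1887 + 2·0.147 + 4·0.153
 = 0.1617 + 0.1683 + 0.3626 + 0.5661 + 0.294 + 0.612
 = 2.1647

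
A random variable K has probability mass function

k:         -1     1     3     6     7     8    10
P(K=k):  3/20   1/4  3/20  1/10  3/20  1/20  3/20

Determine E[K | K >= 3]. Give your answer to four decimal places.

P(K >= 3) = 3/20 + 1/10 + 3/20 + 1/20 + 3/20 = 3/5.
E[K | K >= 3] = [3·3/20 + 6·1/10 + 7·3/20 + 8·1/20 + 10·3/20] / (3/5)
 = 4 / (3/5)
 = 20/3

6.6667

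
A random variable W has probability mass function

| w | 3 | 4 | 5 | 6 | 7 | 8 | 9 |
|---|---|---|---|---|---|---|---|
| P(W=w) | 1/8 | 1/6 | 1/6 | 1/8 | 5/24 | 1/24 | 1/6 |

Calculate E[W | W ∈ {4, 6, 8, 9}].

P(W ∈ {4, 6, 8, 9}) = 1/6 + 1/8 + 1/24 + 1/6 = 1/2.
E[W | W ∈ {4, 6, 8, 9}] = [4·1/6 + 6·1/8 + 8·1/24 + 9·1/6] / (1/2)
 = 13/4 / (1/2)
 = 13/2

6.5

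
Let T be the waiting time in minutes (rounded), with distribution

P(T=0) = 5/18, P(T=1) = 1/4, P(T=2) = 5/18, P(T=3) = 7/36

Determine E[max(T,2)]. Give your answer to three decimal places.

E[max(T,2)] = Σ max(t,2)·P(T=t)
 = 2·5/18 + 2·1/4 + 2·5/18 + 3·7/36
 = 5/9 + 1/2 + 5/9 + 7/12
 = 79/36

2.194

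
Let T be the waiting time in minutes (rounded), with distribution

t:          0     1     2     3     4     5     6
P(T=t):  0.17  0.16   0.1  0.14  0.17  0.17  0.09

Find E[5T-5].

9.25

E[5T-5] = Σ (5t-5)·P(T=t)
 = (-5)·0.17 + 0·0.16 + 5·0.1 + 10·0.14 + 15·0.17 + 20·0.17 + 25·0.09
 = (-0.85) + 0 + 0.5 + 1.4 + 2.55 + 3.4 + 2.25
 = 9.25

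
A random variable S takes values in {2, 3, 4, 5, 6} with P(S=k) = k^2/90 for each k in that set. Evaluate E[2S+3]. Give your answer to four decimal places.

12.7778

E[2S+3] = Σ (2s+3)·P(S=s)
 = 7·2/45 + 9·1/10 + 11·8/45 + 13·5/18 + 15·2/5
 = 14/45 + 9/10 + 88/45 + 65/18 + 6
 = 115/9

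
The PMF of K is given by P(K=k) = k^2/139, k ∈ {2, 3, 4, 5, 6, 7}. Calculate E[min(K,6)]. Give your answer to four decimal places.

E[min(K,6)] = Σ min(k,6)·P(K=k)
 = 2·4/139 + 3·9/139 + 4·16/139 + 5·25/139 + 6·36/139 + 6·49/139
 = 8/139 + 27/139 + 64/139 + 125/139 + 216/139 + 294/139
 = 734/139

5.2806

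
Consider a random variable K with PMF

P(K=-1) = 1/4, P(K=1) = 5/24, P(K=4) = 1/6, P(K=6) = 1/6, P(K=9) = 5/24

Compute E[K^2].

E[K^2] = Σ k^2·P(K=k)
 = 1·1/4 + 1·5/24 + 16·1/6 + 36·1/6 + 81·5/24
 = 1/4 + 5/24 + 8/3 + 6 + 135/8
 = 26

26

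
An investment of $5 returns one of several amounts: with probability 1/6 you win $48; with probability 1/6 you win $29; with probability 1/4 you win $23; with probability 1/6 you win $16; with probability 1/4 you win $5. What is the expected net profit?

E[payout] = 48·1/6 + 29·1/6 + 23·1/4 + 16·1/6 + 5·1/4
 = 8 + 29/6 + 23/4 + 8/3 + 5/4
 = 45/2
Net = 45/2 - 5 = 35/2

17.5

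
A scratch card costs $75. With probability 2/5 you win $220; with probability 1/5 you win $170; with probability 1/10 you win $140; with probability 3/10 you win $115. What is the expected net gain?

95.5

E[payout] = 220·2/5 + 170·1/5 + 140·1/10 + 115·3/10
 = 88 + 34 + 14 + 69/2
 = 341/2
Net = 341/2 - 75 = 191/2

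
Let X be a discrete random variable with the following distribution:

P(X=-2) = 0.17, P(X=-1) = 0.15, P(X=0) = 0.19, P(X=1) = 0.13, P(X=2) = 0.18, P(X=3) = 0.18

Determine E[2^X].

2.7275

E[2^X] = Σ 2^x·P(X=x)
 = 0.25·0.17 + 0.5·0.15 + 1·0.19 + 2·0.13 + 4·0.18 + 8·0.18
 = 0.0425 + 0.075 + 0.19 + 0.26 + 0.72 + 1.44
 = 2.7275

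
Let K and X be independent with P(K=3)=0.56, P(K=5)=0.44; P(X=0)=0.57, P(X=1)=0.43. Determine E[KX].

E[KX] = Σ_k Σ_x kx · P(K=k)P(X=x)
 = 0·0.3192 + 3·0.2408 + 0·0.2508 + 5·0.1892
 = 0 + 0.7224 + 0 + 0.946
 = 1.6684

1.6684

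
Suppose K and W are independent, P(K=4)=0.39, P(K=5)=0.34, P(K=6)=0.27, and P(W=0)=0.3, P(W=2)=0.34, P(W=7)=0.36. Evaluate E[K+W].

8.08

E[K+W] = Σ_k Σ_w (k+w) · P(K=k)P(W=w)
 = 4·0.117 + 6·0.1326 + 11·0.1404 + 5·0.102 + 7·0.1156 + 12·0.1224 + 6·0.081 + 8·0.0918 + 13·0.0972
 = 0.468 + 0.7956 + 1.5444 + 0.51 + 0.8092 + 1.4688 + 0.486 + 0.7344 + 1.2636
 = 8.08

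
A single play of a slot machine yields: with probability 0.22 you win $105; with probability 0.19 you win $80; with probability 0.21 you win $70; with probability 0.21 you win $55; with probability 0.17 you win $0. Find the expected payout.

64.55

E[payout] = 105·0.22 + 80·0.19 + 70·0.21 + 55·0.21 + 0·0.17
 = 23.1 + 15.2 + 14.7 + 11.55 + 0
 = 64.55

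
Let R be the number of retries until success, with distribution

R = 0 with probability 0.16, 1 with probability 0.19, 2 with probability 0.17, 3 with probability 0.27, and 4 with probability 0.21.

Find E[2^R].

6.74

E[2^R] = Σ 2^r·P(R=r)
 = 1·0.16 + 2·0.19 + 4·0.17 + 8·0.27 + 16·0.21
 = 0.16 + 0.38 + 0.68 + 2.16 + 3.36
 = 6.74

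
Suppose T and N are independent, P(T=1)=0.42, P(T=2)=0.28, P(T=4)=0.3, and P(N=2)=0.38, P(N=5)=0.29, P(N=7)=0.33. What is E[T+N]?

6.7

E[T+N] = Σ_t Σ_n (t+n) · P(T=t)P(N=n)
 = 3·0.1596 + 6·0.1218 + 8·0.1386 + 4·0.1064 + 7·0.0812 + 9·0.0924 + 6·0.114 + 9·0.087 + 11·0.099
 = 0.4788 + 0.7308 + 1.1088 + 0.4256 + 0.5684 + 0.8316 + 0.684 + 0.783 + 1.089
 = 6.7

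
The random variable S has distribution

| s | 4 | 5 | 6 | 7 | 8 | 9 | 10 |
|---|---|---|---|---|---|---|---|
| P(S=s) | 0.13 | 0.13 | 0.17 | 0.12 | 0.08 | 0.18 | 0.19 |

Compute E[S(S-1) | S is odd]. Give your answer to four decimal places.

P(S is odd) = 0.13 + 0.12 + 0.18 = 0.43.
E[S(S-1) | S is odd] = [20·0.13 + 42·0.12 + 72·0.18] / 0.43
 = 20.6 / 0.43
 = 2060/43

47.9070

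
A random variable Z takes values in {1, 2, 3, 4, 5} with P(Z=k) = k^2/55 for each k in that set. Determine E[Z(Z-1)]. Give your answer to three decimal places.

E[Z(Z-1)] = Σ z(z-1)·P(Z=z)
 = 0·1/55 + 2·4/55 + 6·9/55 + 12·16/55 + 20·5/11
 = 0 + 8/55 + 54/55 + 192/55 + 100/11
 = 754/55

13.709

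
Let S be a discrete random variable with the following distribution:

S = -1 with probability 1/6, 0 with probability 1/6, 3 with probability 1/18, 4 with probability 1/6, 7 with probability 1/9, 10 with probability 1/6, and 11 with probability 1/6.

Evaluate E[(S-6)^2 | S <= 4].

P(S <= 4) = 1/6 + 1/6 + 1/18 + 1/6 = 5/9.
E[(S-6)^2 | S <= 4] = [49·1/6 + 36·1/6 + 9·1/18 + 4·1/6] / (5/9)
 = 46/3 / (5/9)
 = 138/5

27.6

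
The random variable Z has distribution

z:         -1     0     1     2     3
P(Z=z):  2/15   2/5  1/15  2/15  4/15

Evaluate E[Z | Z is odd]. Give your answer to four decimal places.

P(Z is odd) = 2/15 + 1/15 + 4/15 = 7/15.
E[Z | Z is odd] = [(-1)·2/15 + 1·1/15 + 3·4/15] / (7/15)
 = 11/15 / (7/15)
 = 11/7

1.5714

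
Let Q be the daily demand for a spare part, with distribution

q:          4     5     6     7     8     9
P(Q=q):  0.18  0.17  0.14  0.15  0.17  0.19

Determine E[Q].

6.53

E[Q] = Σ q·P(Q=q)
 = 4·0.18 + 5·0.17 + 6·0.14 + 7·0.15 + 8·0.17 + 9·0.19
 = 0.72 + 0.85 + 0.84 + 1.05 + 1.36 + 1.71
 = 6.53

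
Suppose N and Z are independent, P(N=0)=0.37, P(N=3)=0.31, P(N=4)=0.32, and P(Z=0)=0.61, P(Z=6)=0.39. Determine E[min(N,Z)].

E[min(N,Z)] = Σ_n Σ_z min(n,z) · P(N=n)P(Z=z)
 = 0·0.2257 + 0·0.1443 + 0·0.1891 + 3·0.1209 + 0·0.1952 + 4·0.1248
 = 0 + 0 + 0 + 0.3627 + 0 + 0.4992
 = 0.8619

0.8619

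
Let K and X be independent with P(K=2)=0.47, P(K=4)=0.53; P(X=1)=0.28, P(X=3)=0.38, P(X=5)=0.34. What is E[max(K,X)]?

3.8982

E[max(K,X)] = Σ_k Σ_x max(k,x) · P(K=k)P(X=x)
 = 2·0.1316 + 3·0.1786 + 5·0.1598 + 4·0.1484 + 4·0.2014 + 5·0.1802
 = 0.2632 + 0.5358 + 0.799 + 0.5936 + 0.8056 + 0.901
 = 3.8982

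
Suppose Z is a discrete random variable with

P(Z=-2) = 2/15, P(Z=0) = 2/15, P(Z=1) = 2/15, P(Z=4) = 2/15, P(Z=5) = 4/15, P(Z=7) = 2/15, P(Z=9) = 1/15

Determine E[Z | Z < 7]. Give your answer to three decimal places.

2.167

P(Z < 7) = 2/15 + 2/15 + 2/15 + 2/15 + 4/15 = 4/5.
E[Z | Z < 7] = [(-2)·2/15 + 0·2/15 + 1·2/15 + 4·2/15 + 5·4/15] / (4/5)
 = 26/15 / (4/5)
 = 13/6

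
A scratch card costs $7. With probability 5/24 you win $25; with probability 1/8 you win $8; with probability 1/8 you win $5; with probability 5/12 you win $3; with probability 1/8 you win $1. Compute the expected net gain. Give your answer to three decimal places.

1.208

E[payout] = 25·5/24 + 8·1/8 + 5·1/8 + 3·5/12 + 1·1/8
 = 125/24 + 1 + 5/8 + 5/4 + 1/8
 = 197/24
Net = 197/24 - 7 = 29/24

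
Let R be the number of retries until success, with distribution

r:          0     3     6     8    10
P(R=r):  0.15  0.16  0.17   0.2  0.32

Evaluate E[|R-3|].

4.2

E[|R-3|] = Σ |r-3|·P(R=r)
 = 3·0.15 + 0·0.16 + 3·0.17 + 5·0.2 + 7·0.32
 = 0.45 + 0 + 0.51 + 1 + 2.24
 = 4.2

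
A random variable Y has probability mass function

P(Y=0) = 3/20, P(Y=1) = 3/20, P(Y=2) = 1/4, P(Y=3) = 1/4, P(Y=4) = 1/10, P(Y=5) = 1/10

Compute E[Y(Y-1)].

5.2

E[Y(Y-1)] = Σ y(y-1)·P(Y=y)
 = 0·3/20 + 0·3/20 + 2·1/4 + 6·1/4 + 12·1/10 + 20·1/10
 = 0 + 0 + 1/2 + 3/2 + 6/5 + 2
 = 26/5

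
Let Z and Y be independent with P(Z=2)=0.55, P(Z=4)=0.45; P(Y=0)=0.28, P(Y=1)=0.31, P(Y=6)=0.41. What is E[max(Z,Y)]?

E[max(Z,Y)] = Σ_z Σ_y max(z,y) · P(Z=z)P(Y=y)
 = 2·0.154 + 2·0.1705 + 6·0.2255 + 4·0.126 + 4·0.1395 + 6·0.1845
 = 0.308 + 0.341 + 1.353 + 0.504 + 0.558 + 1.107
 = 4.171

4.171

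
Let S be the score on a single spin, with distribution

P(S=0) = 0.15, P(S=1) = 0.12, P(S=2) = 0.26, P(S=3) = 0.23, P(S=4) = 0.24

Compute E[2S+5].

E[2S+5] = Σ (2s+5)·P(S=s)
 = 5·0.15 + 7·0.12 + 9·0.26 + 11·0.23 + 13·0.24
 = 0.75 + 0.84 + 2.34 + 2.53 + 3.12
 = 9.58

9.58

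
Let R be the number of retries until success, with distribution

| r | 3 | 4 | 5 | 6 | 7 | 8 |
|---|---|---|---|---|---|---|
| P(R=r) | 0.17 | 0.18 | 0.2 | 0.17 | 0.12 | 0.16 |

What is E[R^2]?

E[R^2] = Σ r^2·P(R=r)
 = 9·0.17 + 16·0.18 + 25·0.2 + 36·0.17 + 49·0.12 + 64·0.16
 = 1.53 + 2.88 + 5 + 6.12 + 5.88 + 10.24
 = 31.65

31.65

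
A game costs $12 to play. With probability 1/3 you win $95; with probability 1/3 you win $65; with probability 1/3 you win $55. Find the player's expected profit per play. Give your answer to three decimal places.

E[payout] = 95·1/3 + 65·1/3 + 55·1/3
 = 95/3 + 65/3 + 55/3
 = 215/3
Net = 215/3 - 12 = 179/3

59.667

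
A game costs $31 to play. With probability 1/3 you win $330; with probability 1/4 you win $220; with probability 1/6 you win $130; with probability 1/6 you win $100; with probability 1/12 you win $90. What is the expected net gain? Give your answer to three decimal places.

179.833

E[payout] = 330·1/3 + 220·1/4 + 130·1/6 + 100·1/6 + 90·1/12
 = 110 + 55 + 65/3 + 50/3 + 15/2
 = 1265/6
Net = 1265/6 - 31 = 1079/6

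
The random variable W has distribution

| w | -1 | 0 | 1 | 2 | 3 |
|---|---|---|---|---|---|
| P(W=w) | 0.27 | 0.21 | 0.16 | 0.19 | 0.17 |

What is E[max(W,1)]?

E[max(W,1)] = Σ max(w,1)·P(W=w)
 = 1·0.27 + 1·0.21 + 1·0.16 + 2·0.19 + 3·0.17
 = 0.27 + 0.21 + 0.16 + 0.38 + 0.51
 = 1.53

1.53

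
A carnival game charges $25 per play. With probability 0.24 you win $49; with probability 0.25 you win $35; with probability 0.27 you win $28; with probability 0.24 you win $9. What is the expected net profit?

E[payout] = 49·0.24 + 35·0.25 + 28·0.27 + 9·0.24
 = 11.76 + 8.75 + 7.56 + 2.16
 = 30.23
Net = 30.23 - 25 = 5.23

5.23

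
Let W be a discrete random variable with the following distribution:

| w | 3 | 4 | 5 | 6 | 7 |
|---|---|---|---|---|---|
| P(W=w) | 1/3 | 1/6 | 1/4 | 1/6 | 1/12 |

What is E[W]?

4.5

E[W] = Σ w·P(W=w)
 = 3·1/3 + 4·1/6 + 5·1/4 + 6·1/6 + 7·1/12
 = 1 + 2/3 + 5/4 + 1 + 7/12
 = 9/2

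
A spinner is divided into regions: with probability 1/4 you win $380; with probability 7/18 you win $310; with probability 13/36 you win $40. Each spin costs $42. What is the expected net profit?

188

E[payout] = 380·1/4 + 310·7/18 + 40·13/36
 = 95 + 1085/9 + 130/9
 = 230
Net = 230 - 42 = 188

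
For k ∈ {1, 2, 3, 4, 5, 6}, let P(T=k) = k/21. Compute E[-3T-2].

-15

E[-3T-2] = Σ (-3t-2)·P(T=t)
 = (-5)·1/21 + (-8)·2/21 + (-11)·1/7 + (-14)·4/21 + (-17)·5/21 + (-20)·2/7
 = (-5/21) + (-16/21) + (-11/7) + (-8/3) + (-85/21) + (-40/7)
 = -15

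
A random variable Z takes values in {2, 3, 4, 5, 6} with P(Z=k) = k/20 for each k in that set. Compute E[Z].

E[Z] = Σ z·P(Z=z)
 = 2·1/10 + 3·3/20 + 4·1/5 + 5·1/4 + 6·3/10
 = 1/5 + 9/20 + 4/5 + 5/4 + 9/5
 = 9/2

4.5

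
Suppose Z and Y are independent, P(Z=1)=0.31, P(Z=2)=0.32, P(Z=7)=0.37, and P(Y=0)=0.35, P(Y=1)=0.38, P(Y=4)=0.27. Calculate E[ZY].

5.1684

E[ZY] = Σ_z Σ_y zy · P(Z=z)P(Y=y)
 = 0·0.1085 + 1·0.1178 + 4·0.0837 + 0·0.112 + 2·0.1216 + 8·0.0864 + 0·0.1295 + 7·0.1406 + 28·0.0999
 = 0 + 0.1178 + 0.3348 + 0 + 0.2432 + 0.6912 + 0 + 0.9842 + 2.7972
 = 5.1684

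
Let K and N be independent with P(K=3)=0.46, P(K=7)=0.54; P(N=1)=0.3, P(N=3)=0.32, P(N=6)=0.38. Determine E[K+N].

E[K+N] = Σ_k Σ_n (k+n) · P(K=k)P(N=n)
 = 4·0.138 + 6·0.1472 + 9·0.1748 + 8·0.162 + 10·0.1728 + 13·0.2052
 = 0.552 + 0.8832 + 1.5732 + 1.296 + 1.728 + 2.6676
 = 8.7

8.7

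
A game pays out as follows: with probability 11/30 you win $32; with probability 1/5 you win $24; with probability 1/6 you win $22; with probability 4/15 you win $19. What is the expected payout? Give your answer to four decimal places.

E[payout] = 32·11/30 + 24·1/5 + 22·1/6 + 19·4/15
 = 176/15 + 24/5 + 11/3 + 76/15
 = 379/15

25.2667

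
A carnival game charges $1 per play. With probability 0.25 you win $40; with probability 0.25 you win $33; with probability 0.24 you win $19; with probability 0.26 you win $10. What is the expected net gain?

E[payout] = 40·0.25 + 33·0.25 + 19·0.24 + 10·0.26
 = 10 + 8.25 + 4.56 + 2.6
 = 25.41
Net = 25.41 - 1 = 24.41

24.41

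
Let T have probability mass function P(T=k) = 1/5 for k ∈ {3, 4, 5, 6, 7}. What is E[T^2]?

E[T^2] = Σ t^2·P(T=t)
 = 9·1/5 + 16·1/5 + 25·1/5 + 36·1/5 + 49·1/5
 = 9/5 + 16/5 + 5 + 36/5 + 49/5
 = 27

27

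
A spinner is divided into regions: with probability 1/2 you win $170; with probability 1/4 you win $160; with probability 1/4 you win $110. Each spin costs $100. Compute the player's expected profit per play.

E[payout] = 170·1/2 + 160·1/4 + 110·1/4
 = 85 + 40 + 55/2
 = 305/2
Net = 305/2 - 100 = 105/2

52.5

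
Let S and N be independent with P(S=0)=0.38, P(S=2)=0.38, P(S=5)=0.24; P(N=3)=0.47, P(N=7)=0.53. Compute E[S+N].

E[S+N] = Σ_s Σ_n (s+n) · P(S=s)P(N=n)
 = 3·0.1786 + 7·0.2014 + 5·0.1786 + 9·0.2014 + 8·0.1128 + 12·0.1272
 = 0.5358 + 1.4098 + 0.893 + 1.8126 + 0.9024 + 1.5264
 = 7.08

7.08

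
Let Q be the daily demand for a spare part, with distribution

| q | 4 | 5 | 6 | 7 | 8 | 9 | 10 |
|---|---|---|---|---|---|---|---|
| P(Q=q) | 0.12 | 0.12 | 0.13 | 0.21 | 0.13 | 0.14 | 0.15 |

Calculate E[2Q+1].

E[2Q+1] = Σ (2q+1)·P(Q=q)
 = 9·0.12 + 11·0.12 + 13·0.13 + 15·0.21 + 17·0.13 + 19·0.14 + 21·0.15
 = 1.08 + 1.32 + 1.69 + 3.15 + 2.21 + 2.66 + 3.15
 = 15.26

15.26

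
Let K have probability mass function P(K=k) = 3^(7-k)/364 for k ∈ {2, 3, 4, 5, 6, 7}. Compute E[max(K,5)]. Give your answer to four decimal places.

5.0137

E[max(K,5)] = Σ max(k,5)·P(K=k)
 = 5·243/364 + 5·81/364 + 5·27/364 + 5·9/364 + 6·3/364 + 7·1/364
 = 1215/364 + 405/364 + 135/364 + 45/364 + 9/182 + 1/52
 = 1825/364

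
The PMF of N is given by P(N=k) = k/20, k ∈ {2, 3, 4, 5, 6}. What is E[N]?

4.5

E[N] = Σ n·P(N=n)
 = 2·1/10 + 3·3/20 + 4·1/5 + 5·1/4 + 6·3/10
 = 1/5 + 9/20 + 4/5 + 5/4 + 9/5
 = 9/2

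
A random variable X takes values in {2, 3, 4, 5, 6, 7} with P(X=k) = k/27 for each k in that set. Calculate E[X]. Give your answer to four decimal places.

5.1481

E[X] = Σ x·P(X=x)
 = 2·2/27 + 3·1/9 + 4·4/27 + 5·5/27 + 6·2/9 + 7·7/27
 = 4/27 + 1/3 + 16/27 + 25/27 + 4/3 + 49/27
 = 139/27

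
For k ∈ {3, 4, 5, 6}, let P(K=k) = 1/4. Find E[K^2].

E[K^2] = Σ k^2·P(K=k)
 = 9·1/4 + 16·1/4 + 25·1/4 + 36·1/4
 = 9/4 + 4 + 25/4 + 9
 = 43/2

21.5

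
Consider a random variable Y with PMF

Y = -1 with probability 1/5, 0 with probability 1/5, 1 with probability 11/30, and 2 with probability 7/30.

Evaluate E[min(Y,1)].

0.4

E[min(Y,1)] = Σ min(y,1)·P(Y=y)
 = (-1)·1/5 + 0·1/5 + 1·11/30 + 1·7/30
 = (-1/5) + 0 + 11/30 + 7/30
 = 2/5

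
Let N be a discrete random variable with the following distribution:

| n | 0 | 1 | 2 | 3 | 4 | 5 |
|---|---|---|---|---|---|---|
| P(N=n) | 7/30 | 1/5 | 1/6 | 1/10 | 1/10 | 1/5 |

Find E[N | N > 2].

P(N > 2) = 1/10 + 1/10 + 1/5 = 2/5.
E[N | N > 2] = [3·1/10 + 4·1/10 + 5·1/5] / (2/5)
 = 17/10 / (2/5)
 = 17/4

4.25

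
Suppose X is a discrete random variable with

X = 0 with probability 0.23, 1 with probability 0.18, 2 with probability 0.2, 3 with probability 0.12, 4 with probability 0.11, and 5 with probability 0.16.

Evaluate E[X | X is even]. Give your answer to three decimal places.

P(X is even) = 0.23 + 0.2 + 0.11 = 0.54.
E[X | X is even] = [0·0.23 + 2·0.2 + 4·0.11] / 0.54
 = 0.84 / 0.54
 = 14/9

1.556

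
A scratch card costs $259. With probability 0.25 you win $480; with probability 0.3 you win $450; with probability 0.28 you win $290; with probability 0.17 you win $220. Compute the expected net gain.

E[payout] = 480·0.25 + 450·0.3 + 290·0.28 + 220·0.17
 = 120 + 135 + 81.2 + 37.4
 = 373.6
Net = 373.6 - 259 = 114.6

114.6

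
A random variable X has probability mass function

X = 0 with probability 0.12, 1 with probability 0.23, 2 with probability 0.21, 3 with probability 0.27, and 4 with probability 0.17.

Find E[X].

E[X] = Σ x·P(X=x)
 = 0·0.12 + 1·0.23 + 2·0.21 + 3·0.27 + 4·0.17
 = 0 + 0.23 + 0.42 + 0.81 + 0.68
 = 2.14

2.14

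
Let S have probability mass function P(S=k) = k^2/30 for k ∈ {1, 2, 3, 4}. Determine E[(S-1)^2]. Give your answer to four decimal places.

6.1333

E[(S-1)^2] = Σ (s-1)^2·P(S=s)
 = 0·1/30 + 1·2/15 + 4·3/10 + 9·8/15
 = 0 + 2/15 + 6/5 + 24/5
 = 92/15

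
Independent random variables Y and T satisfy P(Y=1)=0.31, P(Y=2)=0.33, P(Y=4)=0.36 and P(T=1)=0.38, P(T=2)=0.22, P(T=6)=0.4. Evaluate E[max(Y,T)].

E[max(Y,T)] = Σ_y Σ_t max(y,t) · P(Y=y)P(T=t)
 = 1·0.1178 + 2·0.0682 + 6·0.124 + 2·0.1254 + 2·0.0726 + 6·0.132 + 4·0.1368 + 4·0.0792 + 6·0.144
 = 0.1178 + 0.1364 + 0.744 + 0.2508 + 0.1452 + 0.792 + 0.5472 + 0.3168 + 0.864
 = 3.9142

3.9142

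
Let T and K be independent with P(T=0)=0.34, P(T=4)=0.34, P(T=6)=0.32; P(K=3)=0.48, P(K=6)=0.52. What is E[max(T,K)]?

5.184

E[max(T,K)] = Σ_t Σ_k max(t,k) · P(T=t)P(K=k)
 = 3·0.1632 + 6·0.1768 + 4·0.1632 + 6·0.1768 + 6·0.1536 + 6·0.1664
 = 0.4896 + 1.0608 + 0.6528 + 1.0608 + 0.9216 + 0.9984
 = 5.184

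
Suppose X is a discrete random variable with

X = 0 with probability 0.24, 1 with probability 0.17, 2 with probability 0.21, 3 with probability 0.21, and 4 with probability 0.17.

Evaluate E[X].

E[X] = Σ x·P(X=x)
 = 0·0.24 + 1·0.17 + 2·0.21 + 3·0.21 + 4·0.17
 = 0 + 0.17 + 0.42 + 0.63 + 0.68
 = 1.9

1.9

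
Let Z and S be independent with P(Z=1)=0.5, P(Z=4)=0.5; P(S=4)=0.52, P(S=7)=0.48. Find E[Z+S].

E[Z+S] = Σ_z Σ_s (z+s) · P(Z=z)P(S=s)
 = 5·0.26 + 8·0.24 + 8·0.26 + 11·0.24
 = 1.3 + 1.92 + 2.08 + 2.64
 = 7.94

7.94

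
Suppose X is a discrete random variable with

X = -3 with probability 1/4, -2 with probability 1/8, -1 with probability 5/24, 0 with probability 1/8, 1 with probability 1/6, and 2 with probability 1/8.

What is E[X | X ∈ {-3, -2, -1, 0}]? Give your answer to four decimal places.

-1.7059

P(X ∈ {-3, -2, -1, 0}) = 1/4 + 1/8 + 5/24 + 1/8 = 17/24.
E[X | X ∈ {-3, -2, -1, 0}] = [(-3)·1/4 + (-2)·1/8 + (-1)·5/24 + 0·1/8] / (17/24)
 = -29/24 / (17/24)
 = -29/17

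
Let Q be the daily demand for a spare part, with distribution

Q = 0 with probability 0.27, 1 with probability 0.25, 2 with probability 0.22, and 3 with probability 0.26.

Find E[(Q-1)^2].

1.53

E[(Q-1)^2] = Σ (q-1)^2·P(Q=q)
 = 1·0.27 + 0·0.25 + 1·0.22 + 4·0.26
 = 0.27 + 0 + 0.22 + 1.04
 = 1.53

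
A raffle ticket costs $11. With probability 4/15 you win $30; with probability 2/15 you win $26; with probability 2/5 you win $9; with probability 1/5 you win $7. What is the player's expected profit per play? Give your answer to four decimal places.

5.4667

E[payout] = 30·4/15 + 26·2/15 + 9·2/5 + 7·1/5
 = 8 + 52/15 + 18/5 + 7/5
 = 247/15
Net = 247/15 - 11 = 82/15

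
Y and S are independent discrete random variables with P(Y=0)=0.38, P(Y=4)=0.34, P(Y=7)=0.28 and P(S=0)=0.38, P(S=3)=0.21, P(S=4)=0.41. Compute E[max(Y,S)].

E[max(Y,S)] = Σ_y Σ_s max(y,s) · P(Y=y)P(S=s)
 = 0·0.1444 + 3·0.0798 + 4·0.1558 + 4·0.1292 + 4·0.0714 + 4·0.1394 + 7·0.1064 + 7·0.0588 + 7·0.1148
 = 0 + 0.2394 + 0.6232 + 0.5168 + 0.2856 + 0.5576 + 0.7448 + 0.4116 + 0.8036
 = 4.1826

4.1826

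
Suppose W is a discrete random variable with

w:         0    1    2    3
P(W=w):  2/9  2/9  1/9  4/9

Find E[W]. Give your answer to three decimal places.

E[W] = Σ w·P(W=w)
 = 0·2/9 + 1·2/9 + 2·1/9 + 3·4/9
 = 0 + 2/9 + 2/9 + 4/3
 = 16/9

1.778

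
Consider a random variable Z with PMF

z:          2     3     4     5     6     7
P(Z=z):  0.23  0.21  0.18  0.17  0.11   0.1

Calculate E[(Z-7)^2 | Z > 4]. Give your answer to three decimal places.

2.079

P(Z > 4) = 0.17 + 0.11 + 0.1 = 0.38.
E[(Z-7)^2 | Z > 4] = [4·0.17 + 1·0.11 + 0·0.1] / 0.38
 = 0.79 / 0.38
 = 79/38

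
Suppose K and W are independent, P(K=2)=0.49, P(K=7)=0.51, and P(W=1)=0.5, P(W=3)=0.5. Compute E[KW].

9.1

E[KW] = Σ_k Σ_w kw · P(K=k)P(W=w)
 = 2·0.245 + 6·0.245 + 7·0.255 + 21·0.255
 = 0.49 + 1.47 + 1.785 + 5.355
 = 9.1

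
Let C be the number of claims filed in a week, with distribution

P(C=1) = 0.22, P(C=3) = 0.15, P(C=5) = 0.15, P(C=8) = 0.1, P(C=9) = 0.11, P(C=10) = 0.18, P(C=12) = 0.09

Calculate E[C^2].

E[C^2] = Σ c^2·P(C=c)
 = 1·0.22 + 9·0.15 + 25·0.15 + 64·0.1 + 81·0.11 + 100·0.18 + 144·0.09
 = 0.22 + 1.35 + 3.75 + 6.4 + 8.91 + 18 + 12.96
 = 51.59

51.59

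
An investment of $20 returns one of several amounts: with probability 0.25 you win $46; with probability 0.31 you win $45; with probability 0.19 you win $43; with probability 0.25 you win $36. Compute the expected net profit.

E[payout] = 46·0.25 + 45·0.31 + 43·0.19 + 36·0.25
 = 11.5 + 13.95 + 8.17 + 9
 = 42.62
Net = 42.62 - 20 = 22.62

22.62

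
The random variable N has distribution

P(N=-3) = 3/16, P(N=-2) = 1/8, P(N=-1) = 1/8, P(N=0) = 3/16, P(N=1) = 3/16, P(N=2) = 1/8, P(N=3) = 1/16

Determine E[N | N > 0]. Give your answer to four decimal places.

P(N > 0) = 3/16 + 1/8 + 1/16 = 3/8.
E[N | N > 0] = [1·3/16 + 2·1/8 + 3·1/16] / (3/8)
 = 5/8 / (3/8)
 = 5/3

1.6667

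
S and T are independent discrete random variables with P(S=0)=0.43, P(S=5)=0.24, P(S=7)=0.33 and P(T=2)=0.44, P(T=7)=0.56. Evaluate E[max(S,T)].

E[max(S,T)] = Σ_s Σ_t max(s,t) · P(S=s)P(T=t)
 = 2·0.1892 + 7·0.2408 + 5·0.1056 + 7·0.1344 + 7·0.1452 + 7·0.1848
 = 0.3784 + 1.6856 + 0.528 + 0.9408 + 1.0164 + 1.2936
 = 5.8428

5.8428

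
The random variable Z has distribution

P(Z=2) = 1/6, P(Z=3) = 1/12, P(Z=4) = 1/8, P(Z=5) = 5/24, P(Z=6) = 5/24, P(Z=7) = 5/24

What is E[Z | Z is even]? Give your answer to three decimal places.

4.167

P(Z is even) = 1/6 + 1/8 + 5/24 = 1/2.
E[Z | Z is even] = [2·1/6 + 4·1/8 + 6·5/24] / (1/2)
 = 25/12 / (1/2)
 = 25/6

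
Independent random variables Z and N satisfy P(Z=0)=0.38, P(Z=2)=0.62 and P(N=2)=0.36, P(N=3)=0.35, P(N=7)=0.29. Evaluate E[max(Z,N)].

E[max(Z,N)] = Σ_z Σ_n max(z,n) · P(Z=z)P(N=n)
 = 2·0.1368 + 3·0.133 + 7·0.1102 + 2·0.2232 + 3·0.217 + 7·0.1798
 = 0.2736 + 0.399 + 0.7714 + 0.4464 + 0.651 + 1.2586
 = 3.8

3.8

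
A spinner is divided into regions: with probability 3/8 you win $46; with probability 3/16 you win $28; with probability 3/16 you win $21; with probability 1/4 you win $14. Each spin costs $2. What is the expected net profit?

27.9375

E[payout] = 46·3/8 + 28·3/16 + 21·3/16 + 14·1/4
 = 69/4 + 21/4 + 63/16 + 7/2
 = 479/16
Net = 479/16 - 2 = 447/16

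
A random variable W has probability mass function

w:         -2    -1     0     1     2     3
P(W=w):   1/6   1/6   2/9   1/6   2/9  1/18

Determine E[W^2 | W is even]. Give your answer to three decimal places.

2.545

P(W is even) = 1/6 + 2/9 + 2/9 = 11/18.
E[W^2 | W is even] = [4·1/6 + 0·2/9 + 4·2/9] / (11/18)
 = 14/9 / (11/18)
 = 28/11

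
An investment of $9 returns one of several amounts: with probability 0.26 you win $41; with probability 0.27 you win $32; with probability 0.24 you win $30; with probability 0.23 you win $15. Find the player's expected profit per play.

20.95

E[payout] = 41·0.26 + 32·0.27 + 30·0.24 + 15·0.23
 = 10.66 + 8.64 + 7.2 + 3.45
 = 29.95
Net = 29.95 - 9 = 20.95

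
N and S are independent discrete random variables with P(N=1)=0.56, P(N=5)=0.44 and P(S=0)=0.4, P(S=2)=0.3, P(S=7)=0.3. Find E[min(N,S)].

E[min(N,S)] = Σ_n Σ_s min(n,s) · P(N=n)P(S=s)
 = 0·0.224 + 1·0.168 + 1·0.168 + 0·0.176 + 2·0.132 + 5·0.132
 = 0 + 0.168 + 0.168 + 0 + 0.264 + 0.66
 = 1.26

1.26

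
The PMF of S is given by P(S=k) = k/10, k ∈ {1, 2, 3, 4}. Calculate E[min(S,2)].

1.9

E[min(S,2)] = Σ min(s,2)·P(S=s)
 = 1·1/10 + 2·1/5 + 2·3/10 + 2·2/5
 = 1/10 + 2/5 + 3/5 + 4/5
 = 19/10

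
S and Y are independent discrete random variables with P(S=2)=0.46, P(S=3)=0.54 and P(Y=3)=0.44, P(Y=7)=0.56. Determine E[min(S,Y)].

2.54

E[min(S,Y)] = Σ_s Σ_y min(s,y) · P(S=s)P(Y=y)
 = 2·0.2024 + 2·0.2576 + 3·0.2376 + 3·0.3024
 = 0.4048 + 0.5152 + 0.7128 + 0.9072
 = 2.54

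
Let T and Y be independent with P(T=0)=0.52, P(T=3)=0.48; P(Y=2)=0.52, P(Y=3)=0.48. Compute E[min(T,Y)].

1.1904

E[min(T,Y)] = Σ_t Σ_y min(t,y) · P(T=t)P(Y=y)
 = 0·0.2704 + 0·0.2496 + 2·0.2496 + 3·0.2304
 = 0 + 0 + 0.4992 + 0.6912
 = 1.1904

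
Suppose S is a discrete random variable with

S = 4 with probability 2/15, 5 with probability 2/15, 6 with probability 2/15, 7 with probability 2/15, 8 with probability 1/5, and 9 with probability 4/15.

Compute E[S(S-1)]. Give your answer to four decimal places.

E[S(S-1)] = Σ s(s-1)·P(S=s)
 = 12·2/15 + 20·2/15 + 30·2/15 + 42·2/15 + 56·1/5 + 72·4/15
 = 8/5 + 8/3 + 4 + 28/5 + 56/5 + 96/5
 = 664/15

44.2667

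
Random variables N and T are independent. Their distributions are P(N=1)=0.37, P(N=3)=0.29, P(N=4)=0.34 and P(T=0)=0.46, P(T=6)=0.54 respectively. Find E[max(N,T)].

4.436

E[max(N,T)] = Σ_n Σ_t max(n,t) · P(N=n)P(T=t)
 = 1·0.1702 + 6·0.1998 + 3·0.1334 + 6·0.1566 + 4·0.1564 + 6·0.1836
 = 0.1702 + 1.1988 + 0.4002 + 0.9396 + 0.6256 + 1.1016
 = 4.436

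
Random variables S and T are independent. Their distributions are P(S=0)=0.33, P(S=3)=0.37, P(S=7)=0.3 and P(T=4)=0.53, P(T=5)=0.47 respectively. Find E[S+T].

E[S+T] = Σ_s Σ_t (s+t) · P(S=s)P(T=t)
 = 4·0.1749 + 5·0.1551 + 7·0.1961 + 8·0.1739 + 11·0.159 + 12·0.141
 = 0.6996 + 0.7755 + 1.3727 + 1.3912 + 1.749 + 1.692
 = 7.68

7.68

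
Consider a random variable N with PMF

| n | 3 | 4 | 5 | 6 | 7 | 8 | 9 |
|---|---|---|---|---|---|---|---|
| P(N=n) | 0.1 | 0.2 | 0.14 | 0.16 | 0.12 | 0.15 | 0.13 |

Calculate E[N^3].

E[N^3] = Σ n^3·P(N=n)
 = 27·0.1 + 64·0.2 + 125·0.14 + 216·0.16 + 343·0.12 + 512·0.15 + 729·0.13
 = 2.7 + 12.8 + 17.5 + 34.56 + 41.16 + 76.8 + 94.77
 = 280.29

280.29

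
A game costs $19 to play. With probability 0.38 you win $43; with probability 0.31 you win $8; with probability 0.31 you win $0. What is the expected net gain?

-0.18

E[payout] = 43·0.38 + 8·0.31 + 0·0.31
 = 16.34 + 2.48 + 0
 = 18.82
Net = 18.82 - 19 = -0.18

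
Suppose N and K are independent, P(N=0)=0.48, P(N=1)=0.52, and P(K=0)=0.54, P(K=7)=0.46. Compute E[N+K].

E[N+K] = Σ_n Σ_k (n+k) · P(N=n)P(K=k)
 = 0·0.2592 + 7·0.2208 + 1·0.2808 + 8·0.2392
 = 0 + 1.5456 + 0.2808 + 1.9136
 = 3.74

3.74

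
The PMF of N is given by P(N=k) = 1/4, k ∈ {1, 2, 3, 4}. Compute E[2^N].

7.5

E[2^N] = Σ 2^n·P(N=n)
 = 2·1/4 + 4·1/4 + 8·1/4 + 16·1/4
 = 1/2 + 1 + 2 + 4
 = 15/2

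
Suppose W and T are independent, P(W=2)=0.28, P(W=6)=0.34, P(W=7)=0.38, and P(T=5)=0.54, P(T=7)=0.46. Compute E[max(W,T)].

6.514

E[max(W,T)] = Σ_w Σ_t max(w,t) · P(W=w)P(T=t)
 = 5·0.1512 + 7·0.1288 + 6·0.1836 + 7·0.1564 + 7·0.2052 + 7·0.1748
 = 0.756 + 0.9016 + 1.1016 + 1.0948 + 1.4364 + 1.2236
 = 6.514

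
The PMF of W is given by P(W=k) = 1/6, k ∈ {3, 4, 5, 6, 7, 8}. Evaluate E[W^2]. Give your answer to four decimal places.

E[W^2] = Σ w^2·P(W=w)
 = 9·1/6 + 16·1/6 + 25·1/6 + 36·1/6 + 49·1/6 + 64·1/6
 = 3/2 + 8/3 + 25/6 + 6 + 49/6 + 32/3
 = 199/6

33.1667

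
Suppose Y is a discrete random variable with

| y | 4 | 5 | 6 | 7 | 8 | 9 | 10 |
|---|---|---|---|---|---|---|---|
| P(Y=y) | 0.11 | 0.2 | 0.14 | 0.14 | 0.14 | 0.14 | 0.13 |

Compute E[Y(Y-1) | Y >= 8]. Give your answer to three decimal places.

72.244

P(Y >= 8) = 0.14 + 0.14 + 0.13 = 0.41.
E[Y(Y-1) | Y >= 8] = [56·0.14 + 72·0.14 + 90·0.13] / 0.41
 = 29.62 / 0.41
 = 2962/41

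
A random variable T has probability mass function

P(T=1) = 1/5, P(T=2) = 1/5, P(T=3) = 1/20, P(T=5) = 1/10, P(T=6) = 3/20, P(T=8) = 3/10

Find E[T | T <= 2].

P(T <= 2) = 1/5 + 1/5 = 2/5.
E[T | T <= 2] = [1·1/5 + 2·1/5] / (2/5)
 = 3/5 / (2/5)
 = 3/2

1.5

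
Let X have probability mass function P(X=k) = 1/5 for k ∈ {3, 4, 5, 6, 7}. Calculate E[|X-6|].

E[|X-6|] = Σ |x-6|·P(X=x)
 = 3·1/5 + 2·1/5 + 1·1/5 + 0·1/5 + 1·1/5
 = 3/5 + 2/5 + 1/5 + 0 + 1/5
 = 7/5

1.4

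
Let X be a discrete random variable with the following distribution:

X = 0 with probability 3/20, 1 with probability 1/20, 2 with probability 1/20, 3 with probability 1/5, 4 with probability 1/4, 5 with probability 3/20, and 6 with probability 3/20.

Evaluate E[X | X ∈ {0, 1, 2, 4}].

P(X ∈ {0, 1, 2, 4}) = 3/20 + 1/20 + 1/20 + 1/4 = 1/2.
E[X | X ∈ {0, 1, 2, 4}] = [0·3/20 + 1·1/20 + 2·1/20 + 4·1/4] / (1/2)
 = 23/20 / (1/2)
 = 23/10

2.3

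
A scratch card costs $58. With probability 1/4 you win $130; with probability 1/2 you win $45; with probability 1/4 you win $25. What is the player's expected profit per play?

E[payout] = 130·1/4 + 45·1/2 + 25·1/4
 = 65/2 + 45/2 + 25/4
 = 245/4
Net = 245/4 - 58 = 13/4

3.25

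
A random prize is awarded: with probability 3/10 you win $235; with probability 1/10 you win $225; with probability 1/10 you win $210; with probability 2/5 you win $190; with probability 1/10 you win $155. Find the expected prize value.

205.5

E[payout] = 235·3/10 + 225·1/10 + 210·1/10 + 190·2/5 + 155·1/10
 = 141/2 + 45/2 + 21 + 76 + 31/2
 = 411/2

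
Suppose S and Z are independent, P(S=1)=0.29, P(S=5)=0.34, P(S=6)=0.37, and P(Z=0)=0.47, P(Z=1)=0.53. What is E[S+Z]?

E[S+Z] = Σ_s Σ_z (s+z) · P(S=s)P(Z=z)
 = 1·0.1363 + 2·0.1537 + 5·0.1598 + 6·0.1802 + 6·0.1739 + 7·0.1961
 = 0.1363 + 0.3074 + 0.799 + 1.0812 + 1.0434 + 1.3727
 = 4.74

4.74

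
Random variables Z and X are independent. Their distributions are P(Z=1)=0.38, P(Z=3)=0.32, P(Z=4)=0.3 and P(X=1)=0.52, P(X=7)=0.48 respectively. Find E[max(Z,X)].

4.6808

E[max(Z,X)] = Σ_z Σ_x max(z,x) · P(Z=z)P(X=x)
 = 1·0.1976 + 7·0.1824 + 3·0.1664 + 7·0.1536 + 4·0.156 + 7·0.144
 = 0.1976 + 1.2768 + 0.4992 + 1.0752 + 0.624 + 1.008
 = 4.6808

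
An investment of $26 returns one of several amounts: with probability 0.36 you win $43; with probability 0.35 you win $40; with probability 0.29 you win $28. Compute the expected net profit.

E[payout] = 43·0.36 + 40·0.35 + 28·0.29
 = 15.48 + 14 + 8.12
 = 37.6
Net = 37.6 - 26 = 11.6

11.6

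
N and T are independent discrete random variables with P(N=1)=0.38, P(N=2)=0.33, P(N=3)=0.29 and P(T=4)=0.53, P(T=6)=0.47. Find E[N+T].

E[N+T] = Σ_n Σ_t (n+t) · P(N=n)P(T=t)
 = 5·0.2014 + 7·0.1786 + 6·0.1749 + 8·0.1551 + 7·0.1537 + 9·0.1363
 = 1.007 + 1.2502 + 1.0494 + 1.2408 + 1.0759 + 1.2267
 = 6.85

6.85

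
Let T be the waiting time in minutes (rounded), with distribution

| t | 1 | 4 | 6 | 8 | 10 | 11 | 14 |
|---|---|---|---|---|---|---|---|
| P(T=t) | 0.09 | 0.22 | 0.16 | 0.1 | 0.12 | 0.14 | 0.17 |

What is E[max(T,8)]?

E[max(T,8)] = Σ max(t,8)·P(T=t)
 = 8·0.09 + 8·0.22 + 8·0.16 + 8·0.1 + 10·0.12 + 11·0.14 + 14·0.17
 = 0.72 + 1.76 + 1.28 + 0.8 + 1.2 + 1.54 + 2.38
 = 9.68

9.68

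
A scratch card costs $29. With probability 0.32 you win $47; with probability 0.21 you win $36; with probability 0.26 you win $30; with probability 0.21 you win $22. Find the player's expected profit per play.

E[payout] = 47·0.32 + 36·0.21 + 30·0.26 + 22·0.21
 = 15.04 + 7.56 + 7.8 + 4.62
 = 35.02
Net = 35.02 - 29 = 6.02

6.02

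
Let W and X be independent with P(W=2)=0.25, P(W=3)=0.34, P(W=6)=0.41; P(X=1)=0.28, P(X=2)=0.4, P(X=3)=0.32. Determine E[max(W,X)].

E[max(W,X)] = Σ_w Σ_x max(w,x) · P(W=w)P(X=x)
 = 2·0.07 + 2·0.1 + 3·0.08 + 3·0.0952 + 3·0.136 + 3·0.1088 + 6·0.1148 + 6·0.164 + 6·0.1312
 = 0.14 + 0.2 + 0.24 + 0.2856 + 0.408 + 0.3264 + 0.6888 + 0.984 + 0.7872
 = 4.06

4.06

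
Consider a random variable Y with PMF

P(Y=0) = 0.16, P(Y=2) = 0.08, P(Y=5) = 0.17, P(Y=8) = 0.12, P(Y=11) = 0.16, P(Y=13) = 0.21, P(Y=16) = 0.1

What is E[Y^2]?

E[Y^2] = Σ y^2·P(Y=y)
 = 0·0.16 + 4·0.08 + 25·0.17 + 64·0.12 + 121·0.16 + 169·0.21 + 256·0.1
 = 0 + 0.32 + 4.25 + 7.68 + 19.36 + 35.49 + 25.6
 = 92.7

92.7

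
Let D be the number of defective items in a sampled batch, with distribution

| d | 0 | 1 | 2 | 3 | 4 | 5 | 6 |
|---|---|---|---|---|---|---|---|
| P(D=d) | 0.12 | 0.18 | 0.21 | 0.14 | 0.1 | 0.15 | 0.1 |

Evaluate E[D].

2.77

E[D] = Σ d·P(D=d)
 = 0·0.12 + 1·0.18 + 2·0.21 + 3·0.14 + 4·0.1 + 5·0.15 + 6·0.1
 = 0 + 0.18 + 0.42 + 0.42 + 0.4 + 0.75 + 0.6
 = 2.77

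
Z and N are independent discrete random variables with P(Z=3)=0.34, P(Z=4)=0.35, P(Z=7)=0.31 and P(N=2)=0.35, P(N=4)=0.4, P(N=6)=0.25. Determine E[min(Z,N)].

E[min(Z,N)] = Σ_z Σ_n min(z,n) · P(Z=z)P(N=n)
 = 2·0.119 + 3·0.136 + 3·0.085 + 2·0.1225 + 4·0.14 + 4·0.0875 + 2·0.1085 + 4·0.124 + 6·0.0775
 = 0.238 + 0.408 + 0.255 + 0.245 + 0.56 + 0.35 + 0.217 + 0.496 + 0.465
 = 3.234

3.234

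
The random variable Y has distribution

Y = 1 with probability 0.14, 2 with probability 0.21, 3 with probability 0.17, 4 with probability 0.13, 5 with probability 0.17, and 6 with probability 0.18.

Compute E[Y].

3.52

E[Y] = Σ y·P(Y=y)
 = 1·0.14 + 2·0.21 + 3·0.17 + 4·0.13 + 5·0.17 + 6·0.18
 = 0.14 + 0.42 + 0.51 + 0.52 + 0.85 + 1.08
 = 3.52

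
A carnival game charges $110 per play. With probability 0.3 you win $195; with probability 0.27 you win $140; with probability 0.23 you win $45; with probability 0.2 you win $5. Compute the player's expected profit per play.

E[payout] = 195·0.3 + 140·0.27 + 45·0.23 + 5·0.2
 = 58.5 + 37.8 + 10.35 + 1
 = 107.65
Net = 107.65 - 110 = -2.35

-2.35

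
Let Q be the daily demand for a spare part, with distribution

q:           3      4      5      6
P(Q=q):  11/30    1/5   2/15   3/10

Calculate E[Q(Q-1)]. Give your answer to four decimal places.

E[Q(Q-1)] = Σ q(q-1)·P(Q=q)
 = 6·11/30 + 12·1/5 + 20·2/15 + 30·3/10
 = 11/5 + 12/5 + 8/3 + 9
 = 244/15

16.2667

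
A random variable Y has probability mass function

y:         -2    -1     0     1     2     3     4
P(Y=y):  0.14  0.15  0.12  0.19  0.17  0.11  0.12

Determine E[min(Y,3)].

E[min(Y,3)] = Σ min(y,3)·P(Y=y)
 = (-2)·0.14 + (-1)·0.15 + 0·0.12 + 1·0.19 + 2·0.17 + 3·0.11 + 3·0.12
 = (-0.28) + (-0.15) + 0 + 0.19 + 0.34 + 0.33 + 0.36
 = 0.79

0.79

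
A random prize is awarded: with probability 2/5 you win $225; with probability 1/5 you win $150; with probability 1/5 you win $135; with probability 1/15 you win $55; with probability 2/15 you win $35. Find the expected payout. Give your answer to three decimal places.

155.333

E[payout] = 225·2/5 + 150·1/5 + 135·1/5 + 55·1/15 + 35·2/15
 = 90 + 30 + 27 + 11/3 + 14/3
 = 466/3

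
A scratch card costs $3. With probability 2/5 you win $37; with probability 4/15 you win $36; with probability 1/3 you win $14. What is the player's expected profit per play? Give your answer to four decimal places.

26.0667

E[payout] = 37·2/5 + 36·4/15 + 14·1/3
 = 74/5 + 48/5 + 14/3
 = 436/15
Net = 436/15 - 3 = 391/15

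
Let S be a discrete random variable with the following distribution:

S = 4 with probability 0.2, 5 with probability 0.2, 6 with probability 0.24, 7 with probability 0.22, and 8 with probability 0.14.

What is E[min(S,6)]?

5.4

E[min(S,6)] = Σ min(s,6)·P(S=s)
 = 4·0.2 + 5·0.2 + 6·0.24 + 6·0.22 + 6·0.14
 = 0.8 + 1 + 1.44 + 1.32 + 0.84
 = 5.4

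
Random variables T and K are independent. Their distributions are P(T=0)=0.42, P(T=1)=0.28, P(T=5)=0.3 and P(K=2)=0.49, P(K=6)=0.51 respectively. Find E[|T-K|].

E[|T-K|] = Σ_t Σ_k |t-k| · P(T=t)P(K=k)
 = 2·0.2058 + 6·0.2142 + 1·0.1372 + 5·0.1428 + 3·0.147 + 1·0.153
 = 0.4116 + 1.2852 + 0.1372 + 0.714 + 0.441 + 0.153
 = 3.142

3.142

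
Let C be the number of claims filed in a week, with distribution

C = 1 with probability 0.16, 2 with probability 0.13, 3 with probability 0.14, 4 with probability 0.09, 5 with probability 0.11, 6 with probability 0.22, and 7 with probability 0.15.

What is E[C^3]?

123.46

E[C^3] = Σ c^3·P(C=c)
 = 1·0.16 + 8·0.13 + 27·0.14 + 64·0.09 + 125·0.11 + 216·0.22 + 343·0.15
 = 0.16 + 1.04 + 3.78 + 5.76 + 13.75 + 47.52 + 51.45
 = 123.46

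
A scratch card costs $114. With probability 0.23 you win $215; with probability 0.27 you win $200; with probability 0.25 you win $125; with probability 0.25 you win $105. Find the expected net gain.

46.95

E[payout] = 215·0.23 + 200·0.27 + 125·0.25 + 105·0.25
 = 49.45 + 54 + 31.25 + 26.25
 = 160.95
Net = 160.95 - 114 = 46.95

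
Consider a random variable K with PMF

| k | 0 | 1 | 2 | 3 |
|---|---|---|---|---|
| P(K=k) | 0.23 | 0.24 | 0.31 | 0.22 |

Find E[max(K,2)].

E[max(K,2)] = Σ max(k,2)·P(K=k)
 = 2·0.23 + 2·0.24 + 2·0.31 + 3·0.22
 = 0.46 + 0.48 + 0.62 + 0.66
 = 2.22

2.22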